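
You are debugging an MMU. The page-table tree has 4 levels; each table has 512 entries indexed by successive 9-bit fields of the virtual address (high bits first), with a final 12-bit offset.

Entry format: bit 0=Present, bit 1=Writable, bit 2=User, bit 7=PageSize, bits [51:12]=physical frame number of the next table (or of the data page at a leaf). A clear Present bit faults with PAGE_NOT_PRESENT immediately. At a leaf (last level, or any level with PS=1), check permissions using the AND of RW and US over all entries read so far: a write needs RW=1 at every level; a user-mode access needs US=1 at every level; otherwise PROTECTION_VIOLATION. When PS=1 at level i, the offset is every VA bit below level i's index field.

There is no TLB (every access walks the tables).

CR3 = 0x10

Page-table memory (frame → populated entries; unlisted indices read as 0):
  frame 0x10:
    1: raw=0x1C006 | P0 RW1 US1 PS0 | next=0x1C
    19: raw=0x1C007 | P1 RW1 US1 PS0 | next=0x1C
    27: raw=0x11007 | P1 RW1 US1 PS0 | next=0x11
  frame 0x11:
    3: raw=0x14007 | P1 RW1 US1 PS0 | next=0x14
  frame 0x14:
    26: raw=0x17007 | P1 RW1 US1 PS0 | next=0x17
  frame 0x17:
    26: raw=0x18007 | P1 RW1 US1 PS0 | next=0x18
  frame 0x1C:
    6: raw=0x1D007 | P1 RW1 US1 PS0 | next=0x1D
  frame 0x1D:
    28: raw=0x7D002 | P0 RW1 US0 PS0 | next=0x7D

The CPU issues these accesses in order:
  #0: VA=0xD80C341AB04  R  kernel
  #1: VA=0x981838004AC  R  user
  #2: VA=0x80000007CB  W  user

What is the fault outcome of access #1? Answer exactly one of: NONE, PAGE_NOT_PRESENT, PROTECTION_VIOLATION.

Walk each access:
#0 VA=0xD80C341AB04 (r,kernel):
  lvl0: tbl 0x10, slot 27 ⇒ 0x11007 (P1/RW1/US1/PS0)
  lvl1: tbl 0x11, slot 3 ⇒ 0x14007 (P1/RW1/US1/PS0)
  lvl2: tbl 0x14, slot 26 ⇒ 0x17007 (P1/RW1/US1/PS0)
  lvl3: tbl 0x17, slot 26 ⇒ 0x18007 (P1/RW1/US1/PS0)
  → PA=0x18B04  (4 entries read)
#1 VA=0x981838004AC (r,user):
  lvl0: tbl 0x10, slot 19 ⇒ 0x1C007 (P1/RW1/US1/PS0)
  lvl1: tbl 0x1C, slot 6 ⇒ 0x1D007 (P1/RW1/US1/PS0)
  lvl2: tbl 0x1D, slot 28 ⇒ 0x7D002 (P0/RW1/US0/PS0)
  ⇒ fault: PAGE_NOT_PRESENT  — 3 lookups
#2 VA=0x80000007CB (w,user):
  lvl0: tbl 0x10, slot 1 ⇒ 0x1C006 (P0/RW1/US1/PS0)
  ⇒ fault: PAGE_NOT_PRESENT  — 1 lookups

Access #1 fault: PAGE_NOT_PRESENT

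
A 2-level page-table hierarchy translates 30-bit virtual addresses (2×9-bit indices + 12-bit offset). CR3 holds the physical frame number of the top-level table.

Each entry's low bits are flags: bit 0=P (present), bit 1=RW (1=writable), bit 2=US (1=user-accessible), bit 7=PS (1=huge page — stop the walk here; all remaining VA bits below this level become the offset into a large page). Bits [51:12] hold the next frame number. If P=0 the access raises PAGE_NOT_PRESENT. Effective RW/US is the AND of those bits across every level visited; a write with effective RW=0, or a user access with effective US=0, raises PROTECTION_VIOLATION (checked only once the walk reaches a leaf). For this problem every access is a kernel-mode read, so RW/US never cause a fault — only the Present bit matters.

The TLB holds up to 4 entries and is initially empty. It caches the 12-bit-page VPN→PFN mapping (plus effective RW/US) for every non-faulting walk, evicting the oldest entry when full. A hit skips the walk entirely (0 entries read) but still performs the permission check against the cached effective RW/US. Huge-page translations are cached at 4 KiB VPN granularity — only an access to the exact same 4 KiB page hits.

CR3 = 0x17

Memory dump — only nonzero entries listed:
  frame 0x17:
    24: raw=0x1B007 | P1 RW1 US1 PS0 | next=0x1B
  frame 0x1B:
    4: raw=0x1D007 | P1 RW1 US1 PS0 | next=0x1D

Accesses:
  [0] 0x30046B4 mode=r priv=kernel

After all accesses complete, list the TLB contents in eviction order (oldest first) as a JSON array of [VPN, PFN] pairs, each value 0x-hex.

Per-access translation:
#0 VA=0x30046B4 (r,kernel):
  lvl0: tbl 0x17, slot 24 ⇒ 0x1B007 (P1/RW1/US1/PS0)
  lvl1: tbl 0x1B, slot 4 ⇒ 0x1D007 (P1/RW1/US1/PS0)
  ✓ 0x1D6B4  — 2 lookups

TLB: [["0x3004", "0x1D"]]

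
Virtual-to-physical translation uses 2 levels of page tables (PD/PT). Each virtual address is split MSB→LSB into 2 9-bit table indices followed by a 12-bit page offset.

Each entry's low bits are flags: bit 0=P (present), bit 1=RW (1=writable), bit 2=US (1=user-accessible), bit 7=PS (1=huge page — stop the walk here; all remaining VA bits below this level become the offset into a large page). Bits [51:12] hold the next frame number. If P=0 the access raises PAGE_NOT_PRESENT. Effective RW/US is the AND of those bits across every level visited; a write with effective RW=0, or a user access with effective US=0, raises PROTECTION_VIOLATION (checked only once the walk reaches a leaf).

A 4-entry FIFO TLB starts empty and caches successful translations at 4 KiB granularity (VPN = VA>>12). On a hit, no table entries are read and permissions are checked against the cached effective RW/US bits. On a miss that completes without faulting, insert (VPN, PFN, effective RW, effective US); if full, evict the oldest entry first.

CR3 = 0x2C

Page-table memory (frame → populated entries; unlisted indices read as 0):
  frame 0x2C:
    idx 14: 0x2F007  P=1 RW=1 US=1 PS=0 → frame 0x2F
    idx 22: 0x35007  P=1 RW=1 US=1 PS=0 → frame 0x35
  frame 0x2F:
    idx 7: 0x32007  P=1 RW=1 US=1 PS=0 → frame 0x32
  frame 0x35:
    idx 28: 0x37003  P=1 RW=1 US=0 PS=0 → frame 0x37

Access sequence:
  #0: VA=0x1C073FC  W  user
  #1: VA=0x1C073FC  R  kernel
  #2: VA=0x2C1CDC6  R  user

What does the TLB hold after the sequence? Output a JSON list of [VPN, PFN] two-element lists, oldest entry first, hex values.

Per-access translation:
#0 VA=0x1C073FC (w,user):
  [0] read 0x2C idx=14: raw=0x2F007 flags P=1 W=1 U=1 S=0
  [1] read 0x2F idx=7: raw=0x32007 flags P=1 W=1 U=1 S=0
  ✓ 0x323FC  — 2 lookups
#1 VA=0x1C073FC (r,kernel):
  TLB hit vpn=0x1C07 → PA=0x323FC
#2 VA=0x2C1CDC6 (r,user):
  [0] read 0x2C idx=22: raw=0x35007 flags P=1 W=1 U=1 S=0
  [1] read 0x35 idx=28: raw=0x37003 flags P=1 W=1 U=0 S=0
  → PROTECTION_VIOLATION  (2 entries read)

TLB: [["0x1C07", "0x32"]]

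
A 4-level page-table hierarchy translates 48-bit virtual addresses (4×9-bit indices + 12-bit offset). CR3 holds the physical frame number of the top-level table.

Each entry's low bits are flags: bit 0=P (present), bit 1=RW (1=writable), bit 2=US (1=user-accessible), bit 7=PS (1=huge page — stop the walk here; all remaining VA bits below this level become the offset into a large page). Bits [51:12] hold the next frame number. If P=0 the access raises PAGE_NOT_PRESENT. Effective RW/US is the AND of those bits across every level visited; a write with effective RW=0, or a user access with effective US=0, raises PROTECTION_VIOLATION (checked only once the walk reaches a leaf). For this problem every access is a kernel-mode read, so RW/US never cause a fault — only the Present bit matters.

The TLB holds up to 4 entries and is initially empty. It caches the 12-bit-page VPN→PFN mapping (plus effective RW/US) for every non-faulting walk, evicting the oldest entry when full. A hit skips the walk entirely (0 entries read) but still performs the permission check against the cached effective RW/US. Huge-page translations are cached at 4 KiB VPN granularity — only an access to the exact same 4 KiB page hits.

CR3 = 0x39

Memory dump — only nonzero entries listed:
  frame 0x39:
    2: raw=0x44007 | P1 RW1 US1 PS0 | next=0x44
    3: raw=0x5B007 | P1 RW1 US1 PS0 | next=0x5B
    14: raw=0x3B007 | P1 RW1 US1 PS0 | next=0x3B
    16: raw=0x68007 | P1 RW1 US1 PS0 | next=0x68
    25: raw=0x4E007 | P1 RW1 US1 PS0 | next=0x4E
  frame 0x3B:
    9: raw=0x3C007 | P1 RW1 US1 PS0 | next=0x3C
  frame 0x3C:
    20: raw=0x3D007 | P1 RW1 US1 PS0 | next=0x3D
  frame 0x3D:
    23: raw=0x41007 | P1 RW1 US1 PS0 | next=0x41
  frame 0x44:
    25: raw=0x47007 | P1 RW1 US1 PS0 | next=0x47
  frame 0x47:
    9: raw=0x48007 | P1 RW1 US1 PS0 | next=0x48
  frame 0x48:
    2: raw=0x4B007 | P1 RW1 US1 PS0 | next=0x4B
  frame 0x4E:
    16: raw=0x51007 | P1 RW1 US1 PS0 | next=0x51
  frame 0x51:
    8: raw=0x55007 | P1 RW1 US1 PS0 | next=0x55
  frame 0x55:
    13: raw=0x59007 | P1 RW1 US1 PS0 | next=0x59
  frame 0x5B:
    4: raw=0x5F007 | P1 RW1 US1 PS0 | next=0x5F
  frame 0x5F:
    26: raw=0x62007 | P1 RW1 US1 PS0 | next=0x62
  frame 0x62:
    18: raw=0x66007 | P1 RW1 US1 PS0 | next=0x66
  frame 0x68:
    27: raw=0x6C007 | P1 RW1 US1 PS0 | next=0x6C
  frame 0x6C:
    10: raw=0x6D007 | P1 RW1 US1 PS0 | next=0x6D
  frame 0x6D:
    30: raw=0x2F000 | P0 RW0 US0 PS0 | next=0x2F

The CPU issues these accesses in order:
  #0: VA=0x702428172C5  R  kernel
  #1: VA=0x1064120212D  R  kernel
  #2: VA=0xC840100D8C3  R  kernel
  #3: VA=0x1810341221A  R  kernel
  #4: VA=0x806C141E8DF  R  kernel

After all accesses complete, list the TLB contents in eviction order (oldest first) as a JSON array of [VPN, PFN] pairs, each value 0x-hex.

Per-access translation:
#0 VA=0x702428172C5 (r,kernel):
  lvl0: tbl 0x39, slot 14 ⇒ 0x3B007 (P1/RW1/US1/PS0)
  lvl1: tbl 0x3B, slot 9 ⇒ 0x3C007 (P1/RW1/US1/PS0)
  lvl2: tbl 0x3C, slot 20 ⇒ 0x3D007 (P1/RW1/US1/PS0)
  lvl3: tbl 0x3D, slot 23 ⇒ 0x41007 (P1/RW1/US1/PS0)
  → PA=0x412C5  (4 entries read)
#1 VA=0x1064120212D (r,kernel):
  lvl0: tbl 0x39, slot 2 ⇒ 0x44007 (P1/RW1/US1/PS0)
  lvl1: tbl 0x44, slot 25 ⇒ 0x47007 (P1/RW1/US1/PS0)
  lvl2: tbl 0x47, slot 9 ⇒ 0x48007 (P1/RW1/US1/PS0)
  lvl3: tbl 0x48, slot 2 ⇒ 0x4B007 (P1/RW1/US1/PS0)
  → PA=0x4B12D  (4 entries read)
#2 VA=0xC840100D8C3 (r,kernel):
  lvl0: tbl 0x39, slot 25 ⇒ 0x4E007 (P1/RW1/US1/PS0)
  lvl1: tbl 0x4E, slot 16 ⇒ 0x51007 (P1/RW1/US1/PS0)
  lvl2: tbl 0x51, slot 8 ⇒ 0x55007 (P1/RW1/US1/PS0)
  lvl3: tbl 0x55, slot 13 ⇒ 0x59007 (P1/RW1/US1/PS0)
  → PA=0x598C3  (4 entries read)
#3 VA=0x1810341221A (r,kernel):
  lvl0: tbl 0x39, slot 3 ⇒ 0x5B007 (P1/RW1/US1/PS0)
  lvl1: tbl 0x5B, slot 4 ⇒ 0x5F007 (P1/RW1/US1/PS0)
  lvl2: tbl 0x5F, slot 26 ⇒ 0x62007 (P1/RW1/US1/PS0)
  lvl3: tbl 0x62, slot 18 ⇒ 0x66007 (P1/RW1/US1/PS0)
  → PA=0x6621A  (4 entries read)
#4 VA=0x806C141E8DF (r,kernel):
  lvl0: tbl 0x39, slot 16 ⇒ 0x68007 (P1/RW1/US1/PS0)
  lvl1: tbl 0x68, slot 27 ⇒ 0x6C007 (P1/RW1/US1/PS0)
  lvl2: tbl 0x6C, slot 10 ⇒ 0x6D007 (P1/RW1/US1/PS0)
  lvl3: tbl 0x6D, slot 30 ⇒ 0x2F000 (P0/RW0/US0/PS0)
  → PAGE_NOT_PRESENT  (4 entries read)

TLB: [["0x70242817", "0x41"], ["0x10641202", "0x4B"], ["0xC840100D", "0x59"], ["0x18103412", "0x66"]]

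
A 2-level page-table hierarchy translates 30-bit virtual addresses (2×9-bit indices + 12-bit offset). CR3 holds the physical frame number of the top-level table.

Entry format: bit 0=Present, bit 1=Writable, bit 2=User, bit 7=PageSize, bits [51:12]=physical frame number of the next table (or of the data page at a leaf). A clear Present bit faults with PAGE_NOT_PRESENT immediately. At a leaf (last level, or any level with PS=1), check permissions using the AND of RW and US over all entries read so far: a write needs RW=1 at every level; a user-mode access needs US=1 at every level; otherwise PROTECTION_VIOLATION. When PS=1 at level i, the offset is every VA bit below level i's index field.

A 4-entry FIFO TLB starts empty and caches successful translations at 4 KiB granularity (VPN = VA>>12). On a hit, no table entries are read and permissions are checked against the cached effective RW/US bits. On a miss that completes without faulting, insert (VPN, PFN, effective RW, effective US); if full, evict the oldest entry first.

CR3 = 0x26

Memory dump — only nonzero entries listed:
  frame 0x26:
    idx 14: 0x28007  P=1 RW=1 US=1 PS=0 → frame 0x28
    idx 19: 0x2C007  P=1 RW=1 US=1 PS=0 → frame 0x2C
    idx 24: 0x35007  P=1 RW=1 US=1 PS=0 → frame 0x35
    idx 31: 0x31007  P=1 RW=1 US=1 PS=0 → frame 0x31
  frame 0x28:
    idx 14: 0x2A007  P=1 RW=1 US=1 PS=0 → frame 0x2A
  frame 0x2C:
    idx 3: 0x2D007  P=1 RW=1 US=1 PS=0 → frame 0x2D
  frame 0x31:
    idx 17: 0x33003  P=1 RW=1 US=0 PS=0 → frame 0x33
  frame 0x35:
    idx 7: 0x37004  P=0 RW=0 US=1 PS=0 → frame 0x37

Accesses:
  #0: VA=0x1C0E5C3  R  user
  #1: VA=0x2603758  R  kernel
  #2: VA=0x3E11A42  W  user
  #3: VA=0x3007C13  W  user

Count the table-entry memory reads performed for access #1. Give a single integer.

Walk each access:
#0 VA=0x1C0E5C3 (r,user):
  [0] read 0x26 idx=14: raw=0x28007 flags P=1 W=1 U=1 S=0
  [1] read 0x28 idx=14: raw=0x2A007 flags P=1 W=1 U=1 S=0
  → PA=0x2A5C3  (2 entries read)
#1 VA=0x2603758 (r,kernel):
  [0] read 0x26 idx=19: raw=0x2C007 flags P=1 W=1 U=1 S=0
  [1] read 0x2C idx=3: raw=0x2D007 flags P=1 W=1 U=1 S=0
  → PA=0x2D758  (2 entries read)
#2 VA=0x3E11A42 (w,user):
  [0] read 0x26 idx=31: raw=0x31007 flags P=1 W=1 U=1 S=0
  [1] read 0x31 idx=17: raw=0x33003 flags P=1 W=1 U=0 S=0
  → PROTECTION_VIOLATION  (2 entries read)
#3 VA=0x3007C13 (w,user):
  [0] read 0x26 idx=24: raw=0x35007 flags P=1 W=1 U=1 S=0
  [1] read 0x35 idx=7: raw=0x37004 flags P=0 W=0 U=1 S=0
  → PAGE_NOT_PRESENT  (2 entries read)

Entries read for #1: 2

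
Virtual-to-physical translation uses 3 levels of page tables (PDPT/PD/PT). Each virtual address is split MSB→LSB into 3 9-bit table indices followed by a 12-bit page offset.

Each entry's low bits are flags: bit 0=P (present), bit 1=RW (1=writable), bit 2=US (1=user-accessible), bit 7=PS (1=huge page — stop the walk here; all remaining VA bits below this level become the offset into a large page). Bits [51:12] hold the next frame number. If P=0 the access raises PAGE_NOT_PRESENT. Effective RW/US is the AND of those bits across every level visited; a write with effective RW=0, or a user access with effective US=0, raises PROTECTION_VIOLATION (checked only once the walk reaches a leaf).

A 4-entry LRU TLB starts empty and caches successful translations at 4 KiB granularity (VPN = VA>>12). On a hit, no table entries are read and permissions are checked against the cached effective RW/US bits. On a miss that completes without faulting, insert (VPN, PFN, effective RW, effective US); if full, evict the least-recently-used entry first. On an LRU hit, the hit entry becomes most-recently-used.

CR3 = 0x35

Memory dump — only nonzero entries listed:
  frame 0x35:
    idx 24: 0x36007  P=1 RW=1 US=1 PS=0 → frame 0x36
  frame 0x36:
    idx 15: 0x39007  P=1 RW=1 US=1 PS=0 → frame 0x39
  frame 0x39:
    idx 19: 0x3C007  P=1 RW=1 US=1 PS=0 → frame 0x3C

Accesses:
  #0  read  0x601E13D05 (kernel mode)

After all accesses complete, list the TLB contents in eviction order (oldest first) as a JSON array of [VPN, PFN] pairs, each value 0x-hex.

Trace:
#0 VA=0x601E13D05 (r,kernel):
  L0 @0x35[24] → 0x36007  P=1,RW=1,US=1,PS=0
  L1 @0x36[15] → 0x39007  P=1,RW=1,US=1,PS=0
  L2 @0x39[19] → 0x3C007  P=1,RW=1,US=1,PS=0
  ⇒ phys 0x3CD05  [3 reads]

TLB: [["0x601E13", "0x3C"]]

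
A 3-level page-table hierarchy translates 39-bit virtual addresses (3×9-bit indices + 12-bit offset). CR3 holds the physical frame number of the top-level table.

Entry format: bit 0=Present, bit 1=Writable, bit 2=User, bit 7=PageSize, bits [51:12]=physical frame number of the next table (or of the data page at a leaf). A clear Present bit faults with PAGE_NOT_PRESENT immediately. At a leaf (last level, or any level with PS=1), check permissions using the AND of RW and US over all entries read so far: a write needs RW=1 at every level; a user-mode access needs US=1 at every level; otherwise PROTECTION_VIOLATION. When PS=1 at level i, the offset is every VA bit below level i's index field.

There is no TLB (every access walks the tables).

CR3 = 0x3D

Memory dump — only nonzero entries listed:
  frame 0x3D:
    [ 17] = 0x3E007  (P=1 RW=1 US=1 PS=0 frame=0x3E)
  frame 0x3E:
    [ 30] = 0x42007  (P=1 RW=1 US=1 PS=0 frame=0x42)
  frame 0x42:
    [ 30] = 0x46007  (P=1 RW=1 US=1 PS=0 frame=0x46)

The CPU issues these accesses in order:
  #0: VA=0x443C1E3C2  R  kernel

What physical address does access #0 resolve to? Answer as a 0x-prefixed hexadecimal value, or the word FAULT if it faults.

Walk each access:
#0 VA=0x443C1E3C2 (r,kernel):
  [0] read 0x3D idx=17: raw=0x3E007 flags P=1 W=1 U=1 S=0
  [1] read 0x3E idx=30: raw=0x42007 flags P=1 W=1 U=1 S=0
  [2] read 0x42 idx=30: raw=0x46007 flags P=1 W=1 U=1 S=0
  ⇒ phys 0x463C2  [3 reads]

Access #0 PA: 0x463C2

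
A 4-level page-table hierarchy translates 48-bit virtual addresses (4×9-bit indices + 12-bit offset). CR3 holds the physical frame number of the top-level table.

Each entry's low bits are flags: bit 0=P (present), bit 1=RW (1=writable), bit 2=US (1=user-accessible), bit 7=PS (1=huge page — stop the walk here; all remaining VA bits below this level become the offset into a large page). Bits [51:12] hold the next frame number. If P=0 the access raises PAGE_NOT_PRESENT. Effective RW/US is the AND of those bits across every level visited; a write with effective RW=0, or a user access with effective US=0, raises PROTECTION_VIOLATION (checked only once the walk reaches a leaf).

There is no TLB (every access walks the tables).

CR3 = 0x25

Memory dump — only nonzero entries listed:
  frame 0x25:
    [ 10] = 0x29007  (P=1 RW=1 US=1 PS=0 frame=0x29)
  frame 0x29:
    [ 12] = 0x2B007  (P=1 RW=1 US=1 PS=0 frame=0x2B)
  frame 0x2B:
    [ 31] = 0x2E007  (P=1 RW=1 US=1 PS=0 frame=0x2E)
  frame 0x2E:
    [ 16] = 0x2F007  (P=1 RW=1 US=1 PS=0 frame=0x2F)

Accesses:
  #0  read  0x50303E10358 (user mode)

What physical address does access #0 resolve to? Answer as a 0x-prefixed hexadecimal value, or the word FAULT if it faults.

Per-access translation:
#0 VA=0x50303E10358 (r,user):
  lvl0: tbl 0x25, slot 10 ⇒ 0x29007 (P1/RW1/US1/PS0)
  lvl1: tbl 0x29, slot 12 ⇒ 0x2B007 (P1/RW1/US1/PS0)
  lvl2: tbl 0x2B, slot 31 ⇒ 0x2E007 (P1/RW1/US1/PS0)
  lvl3: tbl 0x2E, slot 16 ⇒ 0x2F007 (P1/RW1/US1/PS0)
  → PA=0x2F358  (4 entries read)

Access #0 PA: 0x2F358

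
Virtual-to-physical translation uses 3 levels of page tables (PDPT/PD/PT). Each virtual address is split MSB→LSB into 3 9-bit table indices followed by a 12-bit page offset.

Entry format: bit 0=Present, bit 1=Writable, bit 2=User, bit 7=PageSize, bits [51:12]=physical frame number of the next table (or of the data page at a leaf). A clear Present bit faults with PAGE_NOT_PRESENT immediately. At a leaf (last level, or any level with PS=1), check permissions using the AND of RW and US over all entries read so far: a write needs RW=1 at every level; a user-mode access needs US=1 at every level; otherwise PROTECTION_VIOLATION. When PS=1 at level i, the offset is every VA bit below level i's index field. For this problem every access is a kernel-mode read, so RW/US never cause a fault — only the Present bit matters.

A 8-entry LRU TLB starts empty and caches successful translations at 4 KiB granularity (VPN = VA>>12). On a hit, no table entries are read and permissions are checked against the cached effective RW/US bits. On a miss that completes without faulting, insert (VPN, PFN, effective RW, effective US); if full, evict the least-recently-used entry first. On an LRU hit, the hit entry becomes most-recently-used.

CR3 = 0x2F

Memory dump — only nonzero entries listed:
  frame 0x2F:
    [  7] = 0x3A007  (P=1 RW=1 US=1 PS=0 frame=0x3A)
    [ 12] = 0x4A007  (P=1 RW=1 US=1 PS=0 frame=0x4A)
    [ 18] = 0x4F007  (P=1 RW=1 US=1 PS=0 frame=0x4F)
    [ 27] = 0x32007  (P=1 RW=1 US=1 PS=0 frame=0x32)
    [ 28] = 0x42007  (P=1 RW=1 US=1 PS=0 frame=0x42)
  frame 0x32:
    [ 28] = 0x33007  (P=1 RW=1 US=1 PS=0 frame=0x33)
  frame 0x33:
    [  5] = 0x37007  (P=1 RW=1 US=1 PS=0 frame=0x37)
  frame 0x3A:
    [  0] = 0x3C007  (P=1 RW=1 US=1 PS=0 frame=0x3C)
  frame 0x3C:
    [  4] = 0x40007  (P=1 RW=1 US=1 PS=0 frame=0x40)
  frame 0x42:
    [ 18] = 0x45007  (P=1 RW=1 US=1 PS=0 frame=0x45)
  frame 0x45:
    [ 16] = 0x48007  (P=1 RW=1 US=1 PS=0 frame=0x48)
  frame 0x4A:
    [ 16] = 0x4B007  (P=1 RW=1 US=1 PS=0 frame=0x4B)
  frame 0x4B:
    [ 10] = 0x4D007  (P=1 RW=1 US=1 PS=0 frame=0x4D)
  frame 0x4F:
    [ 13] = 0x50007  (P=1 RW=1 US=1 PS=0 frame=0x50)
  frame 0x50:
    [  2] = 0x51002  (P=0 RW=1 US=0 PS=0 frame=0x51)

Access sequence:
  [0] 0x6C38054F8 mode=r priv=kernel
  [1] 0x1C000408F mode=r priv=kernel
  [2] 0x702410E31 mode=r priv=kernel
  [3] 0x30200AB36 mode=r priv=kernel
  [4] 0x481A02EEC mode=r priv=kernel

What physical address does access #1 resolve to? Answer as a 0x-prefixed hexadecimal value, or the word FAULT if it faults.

Per-access translation:
#0 VA=0x6C38054F8 (r,kernel):
  L0: frame=0x2F idx=27 entry=0x32007 [P=1 RW=1 US=1 PS=0]
  L1: frame=0x32 idx=28 entry=0x33007 [P=1 RW=1 US=1 PS=0]
  L2: frame=0x33 idx=5 entry=0x37007 [P=1 RW=1 US=1 PS=0]
  → PA=0x374F8  (3 entries read)
#1 VA=0x1C000408F (r,kernel):
  L0: frame=0x2F idx=7 entry=0x3A007 [P=1 RW=1 US=1 PS=0]
  L1: frame=0x3A idx=0 entry=0x3C007 [P=1 RW=1 US=1 PS=0]
  L2: frame=0x3C idx=4 entry=0x40007 [P=1 RW=1 US=1 PS=0]
  → PA=0x4008F  (3 entries read)
#2 VA=0x702410E31 (r,kernel):
  L0: frame=0x2F idx=28 entry=0x42007 [P=1 RW=1 US=1 PS=0]
  L1: frame=0x42 idx=18 entry=0x45007 [P=1 RW=1 US=1 PS=0]
  L2: frame=0x45 idx=16 entry=0x48007 [P=1 RW=1 US=1 PS=0]
  → PA=0x48E31  (3 entries read)
#3 VA=0x30200AB36 (r,kernel):
  L0: frame=0x2F idx=12 entry=0x4A007 [P=1 RW=1 US=1 PS=0]
  L1: frame=0x4A idx=16 entry=0x4B007 [P=1 RW=1 US=1 PS=0]
  L2: frame=0x4B idx=10 entry=0x4D007 [P=1 RW=1 US=1 PS=0]
  → PA=0x4DB36  (3 entries read)
#4 VA=0x481A02EEC (r,kernel):
  L0: frame=0x2F idx=18 entry=0x4F007 [P=1 RW=1 US=1 PS=0]
  L1: frame=0x4F idx=13 entry=0x50007 [P=1 RW=1 US=1 PS=0]
  L2: frame=0x50 idx=2 entry=0x51002 [P=0 RW=1 US=0 PS=0]
  ⇒ fault: PAGE_NOT_PRESENT  — 3 lookups

Access #1 PA: 0x4008F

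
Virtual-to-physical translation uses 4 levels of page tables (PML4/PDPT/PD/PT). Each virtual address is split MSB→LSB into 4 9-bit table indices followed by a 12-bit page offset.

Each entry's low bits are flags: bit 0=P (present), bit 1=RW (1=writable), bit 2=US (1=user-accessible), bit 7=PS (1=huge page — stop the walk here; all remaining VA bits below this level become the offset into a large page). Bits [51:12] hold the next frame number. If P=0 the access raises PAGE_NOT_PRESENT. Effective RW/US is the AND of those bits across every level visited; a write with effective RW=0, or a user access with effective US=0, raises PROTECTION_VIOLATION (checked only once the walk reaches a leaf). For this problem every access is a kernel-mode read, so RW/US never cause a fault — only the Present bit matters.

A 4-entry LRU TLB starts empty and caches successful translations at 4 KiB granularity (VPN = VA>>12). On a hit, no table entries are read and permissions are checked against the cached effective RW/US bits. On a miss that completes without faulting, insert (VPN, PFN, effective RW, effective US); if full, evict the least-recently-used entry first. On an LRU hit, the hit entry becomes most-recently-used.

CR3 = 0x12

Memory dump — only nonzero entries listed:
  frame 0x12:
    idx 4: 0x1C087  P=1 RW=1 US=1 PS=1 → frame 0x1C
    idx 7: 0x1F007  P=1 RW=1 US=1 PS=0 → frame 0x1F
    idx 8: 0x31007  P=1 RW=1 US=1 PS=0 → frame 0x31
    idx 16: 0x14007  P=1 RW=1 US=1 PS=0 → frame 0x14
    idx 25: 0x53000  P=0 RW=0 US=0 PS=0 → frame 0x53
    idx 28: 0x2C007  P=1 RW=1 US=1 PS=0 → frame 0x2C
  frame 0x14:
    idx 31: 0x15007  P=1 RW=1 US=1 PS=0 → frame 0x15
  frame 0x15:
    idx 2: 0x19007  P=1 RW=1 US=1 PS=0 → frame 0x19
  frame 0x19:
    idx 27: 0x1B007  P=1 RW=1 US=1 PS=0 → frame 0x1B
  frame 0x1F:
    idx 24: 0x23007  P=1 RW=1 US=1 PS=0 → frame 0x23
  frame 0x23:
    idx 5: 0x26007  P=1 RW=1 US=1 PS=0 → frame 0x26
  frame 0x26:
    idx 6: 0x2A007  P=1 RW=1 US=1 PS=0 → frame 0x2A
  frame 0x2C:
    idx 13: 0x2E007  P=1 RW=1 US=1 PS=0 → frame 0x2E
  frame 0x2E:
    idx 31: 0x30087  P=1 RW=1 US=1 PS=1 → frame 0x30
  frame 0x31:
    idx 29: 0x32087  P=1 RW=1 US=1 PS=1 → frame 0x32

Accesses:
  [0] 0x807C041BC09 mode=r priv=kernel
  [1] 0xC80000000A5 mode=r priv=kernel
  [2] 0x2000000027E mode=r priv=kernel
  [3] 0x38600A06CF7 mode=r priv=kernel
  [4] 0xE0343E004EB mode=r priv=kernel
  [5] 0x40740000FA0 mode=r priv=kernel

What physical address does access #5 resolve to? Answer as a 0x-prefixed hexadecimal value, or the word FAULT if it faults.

Walk each access:
#0 VA=0x807C041BC09 (r,kernel):
  L0 @0x12[16] → 0x14007  P=1,RW=1,US=1,PS=0
  L1 @0x14[31] → 0x15007  P=1,RW=1,US=1,PS=0
  L2 @0x15[2] → 0x19007  P=1,RW=1,US=1,PS=0
  L3 @0x19[27] → 0x1B007  P=1,RW=1,US=1,PS=0
  ✓ 0x1BC09  — 4 lookups
#1 VA=0xC80000000A5 (r,kernel):
  L0 @0x12[25] → 0x53000  P=0,RW=0,US=0,PS=0
  ✗ PAGE_NOT_PRESENT  [1 reads]
#2 VA=0x2000000027E (r,kernel):
  L0 @0x12[4] → 0x1C087  P=1,RW=1,US=1,PS=1
  ✓ 0x1C27E (huge @L0)  — 1 lookups
#3 VA=0x38600A06CF7 (r,kernel):
  L0 @0x12[7] → 0x1F007  P=1,RW=1,US=1,PS=0
  L1 @0x1F[24] → 0x23007  P=1,RW=1,US=1,PS=0
  L2 @0x23[5] → 0x26007  P=1,RW=1,US=1,PS=0
  L3 @0x26[6] → 0x2A007  P=1,RW=1,US=1,PS=0
  ✓ 0x2ACF7  — 4 lookups
#4 VA=0xE0343E004EB (r,kernel):
  L0 @0x12[28] → 0x2C007  P=1,RW=1,US=1,PS=0
  L1 @0x2C[13] → 0x2E007  P=1,RW=1,US=1,PS=0
  L2 @0x2E[31] → 0x30087  P=1,RW=1,US=1,PS=1
  ✓ 0x304EB (huge @L2)  — 3 lookups
#5 VA=0x40740000FA0 (r,kernel):
  L0 @0x12[8] → 0x31007  P=1,RW=1,US=1,PS=0
  L1 @0x31[29] → 0x32087  P=1,RW=1,US=1,PS=1
  ✓ 0x32FA0 (huge @L1)  — 2 lookups

Access #5 PA: 0x32FA0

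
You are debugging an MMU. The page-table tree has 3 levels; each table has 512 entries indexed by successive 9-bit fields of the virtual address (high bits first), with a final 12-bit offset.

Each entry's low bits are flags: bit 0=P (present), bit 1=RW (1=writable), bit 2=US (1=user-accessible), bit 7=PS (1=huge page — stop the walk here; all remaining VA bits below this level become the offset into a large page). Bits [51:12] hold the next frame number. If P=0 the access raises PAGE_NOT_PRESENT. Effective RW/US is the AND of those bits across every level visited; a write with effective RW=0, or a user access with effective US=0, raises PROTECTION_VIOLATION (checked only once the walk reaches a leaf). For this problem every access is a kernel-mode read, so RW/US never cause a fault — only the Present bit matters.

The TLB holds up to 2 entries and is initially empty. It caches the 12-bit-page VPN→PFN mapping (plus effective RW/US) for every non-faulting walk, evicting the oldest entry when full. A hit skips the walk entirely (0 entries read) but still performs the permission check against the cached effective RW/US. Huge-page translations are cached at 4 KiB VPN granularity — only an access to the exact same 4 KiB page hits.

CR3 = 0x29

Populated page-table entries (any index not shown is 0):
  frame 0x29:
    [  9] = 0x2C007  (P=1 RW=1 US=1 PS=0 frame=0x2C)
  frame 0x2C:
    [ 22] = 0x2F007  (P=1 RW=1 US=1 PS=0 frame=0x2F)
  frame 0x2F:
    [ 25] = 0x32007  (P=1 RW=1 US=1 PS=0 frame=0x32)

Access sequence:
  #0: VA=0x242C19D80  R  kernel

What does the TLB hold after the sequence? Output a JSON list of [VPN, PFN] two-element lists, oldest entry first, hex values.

Trace:
#0 VA=0x242C19D80 (r,kernel):
  L0: frame=0x29 idx=9 entry=0x2C007 [P=1 RW=1 US=1 PS=0]
  L1: frame=0x2C idx=22 entry=0x2F007 [P=1 RW=1 US=1 PS=0]
  L2: frame=0x2F idx=25 entry=0x32007 [P=1 RW=1 US=1 PS=0]
  ✓ 0x32D80  — 3 lookups

TLB: [["0x242C19", "0x32"]]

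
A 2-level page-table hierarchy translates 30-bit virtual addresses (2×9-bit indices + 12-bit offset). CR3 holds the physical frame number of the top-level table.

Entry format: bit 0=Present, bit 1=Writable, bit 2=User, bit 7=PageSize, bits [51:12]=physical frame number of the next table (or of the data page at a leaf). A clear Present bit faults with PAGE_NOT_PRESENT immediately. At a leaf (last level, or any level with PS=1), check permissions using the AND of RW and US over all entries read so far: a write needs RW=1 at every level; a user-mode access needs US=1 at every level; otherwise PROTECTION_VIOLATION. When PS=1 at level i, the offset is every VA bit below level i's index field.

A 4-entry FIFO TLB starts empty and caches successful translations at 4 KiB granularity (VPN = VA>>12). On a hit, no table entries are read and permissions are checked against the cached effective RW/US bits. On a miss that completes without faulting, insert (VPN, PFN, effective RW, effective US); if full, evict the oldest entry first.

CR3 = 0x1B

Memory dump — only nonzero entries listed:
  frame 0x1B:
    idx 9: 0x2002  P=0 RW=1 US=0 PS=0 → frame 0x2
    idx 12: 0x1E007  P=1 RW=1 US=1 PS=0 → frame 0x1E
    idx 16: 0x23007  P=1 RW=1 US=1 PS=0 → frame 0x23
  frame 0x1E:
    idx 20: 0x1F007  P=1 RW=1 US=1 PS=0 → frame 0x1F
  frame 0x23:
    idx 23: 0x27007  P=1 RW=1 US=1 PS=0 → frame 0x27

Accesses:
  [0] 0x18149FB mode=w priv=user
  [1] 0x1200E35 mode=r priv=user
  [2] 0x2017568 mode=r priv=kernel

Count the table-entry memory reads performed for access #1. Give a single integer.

Trace:
#0 VA=0x18149FB (w,user):
  lvl0: tbl 0x1B, slot 12 ⇒ 0x1E007 (P1/RW1/US1/PS0)
  lvl1: tbl 0x1E, slot 20 ⇒ 0x1F007 (P1/RW1/US1/PS0)
  → PA=0x1F9FB  (2 entries read)
#1 VA=0x1200E35 (r,user):
  lvl0: tbl 0x1B, slot 9 ⇒ 0x2002 (P0/RW1/US0/PS0)
  → PAGE_NOT_PRESENT  (1 entries read)
#2 VA=0x2017568 (r,kernel):
  lvl0: tbl 0x1B, slot 16 ⇒ 0x23007 (P1/RW1/US1/PS0)
  lvl1: tbl 0x23, slot 23 ⇒ 0x27007 (P1/RW1/US1/PS0)
  → PA=0x27568  (2 entries read)

Entries read for #1: 1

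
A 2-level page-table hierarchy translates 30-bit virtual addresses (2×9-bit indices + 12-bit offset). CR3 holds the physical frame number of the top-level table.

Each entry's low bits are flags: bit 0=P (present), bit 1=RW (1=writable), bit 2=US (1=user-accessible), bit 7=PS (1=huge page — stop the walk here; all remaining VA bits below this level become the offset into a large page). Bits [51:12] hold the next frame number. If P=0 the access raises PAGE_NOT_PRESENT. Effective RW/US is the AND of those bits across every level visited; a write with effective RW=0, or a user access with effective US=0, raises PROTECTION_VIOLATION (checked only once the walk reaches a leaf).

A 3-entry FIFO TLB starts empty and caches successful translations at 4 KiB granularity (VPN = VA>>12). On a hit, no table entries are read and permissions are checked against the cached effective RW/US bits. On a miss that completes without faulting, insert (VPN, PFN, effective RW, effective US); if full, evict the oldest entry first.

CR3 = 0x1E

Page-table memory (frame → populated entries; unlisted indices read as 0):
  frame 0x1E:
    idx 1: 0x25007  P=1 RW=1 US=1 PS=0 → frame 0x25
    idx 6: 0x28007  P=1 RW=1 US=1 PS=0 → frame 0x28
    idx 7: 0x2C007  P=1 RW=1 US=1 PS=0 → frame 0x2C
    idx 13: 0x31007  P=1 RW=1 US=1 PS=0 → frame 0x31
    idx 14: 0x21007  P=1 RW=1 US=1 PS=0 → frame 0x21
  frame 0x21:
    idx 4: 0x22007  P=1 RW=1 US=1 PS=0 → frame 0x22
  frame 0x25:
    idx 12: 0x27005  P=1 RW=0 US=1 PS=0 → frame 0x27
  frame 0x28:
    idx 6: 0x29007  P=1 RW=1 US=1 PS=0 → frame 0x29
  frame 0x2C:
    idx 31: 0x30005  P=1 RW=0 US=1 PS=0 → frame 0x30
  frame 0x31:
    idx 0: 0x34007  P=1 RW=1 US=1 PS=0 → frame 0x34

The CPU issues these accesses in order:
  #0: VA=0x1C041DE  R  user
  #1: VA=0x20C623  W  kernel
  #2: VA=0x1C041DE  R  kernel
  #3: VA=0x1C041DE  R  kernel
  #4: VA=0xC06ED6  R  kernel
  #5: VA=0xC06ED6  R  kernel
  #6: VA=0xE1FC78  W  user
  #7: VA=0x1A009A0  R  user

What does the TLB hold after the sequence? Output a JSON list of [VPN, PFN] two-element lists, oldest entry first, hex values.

Walk each access:
#0 VA=0x1C041DE (r,user):
  [0] read 0x1E idx=14: raw=0x21007 flags P=1 W=1 U=1 S=0
  [1] read 0x21 idx=4: raw=0x22007 flags P=1 W=1 U=1 S=0
  ⇒ phys 0x221DE  [2 reads]
#1 VA=0x20C623 (w,kernel):
  [0] read 0x1E idx=1: raw=0x25007 flags P=1 W=1 U=1 S=0
  [1] read 0x25 idx=12: raw=0x27005 flags P=1 W=0 U=1 S=0
  ✗ PROTECTION_VIOLATION  [2 reads]
#2 VA=0x1C041DE (r,kernel):
  TLB hit vpn=0x1C04 → PA=0x221DE
#3 VA=0x1C041DE (r,kernel):
  TLB hit vpn=0x1C04 → PA=0x221DE
#4 VA=0xC06ED6 (r,kernel):
  [0] read 0x1E idx=6: raw=0x28007 flags P=1 W=1 U=1 S=0
  [1] read 0x28 idx=6: raw=0x29007 flags P=1 W=1 U=1 S=0
  ⇒ phys 0x29ED6  [2 reads]
#5 VA=0xC06ED6 (r,kernel):
  TLB hit vpn=0xC06 → PA=0x29ED6
#6 VA=0xE1FC78 (w,user):
  [0] read 0x1E idx=7: raw=0x2C007 flags P=1 W=1 U=1 S=0
  [1] read 0x2C idx=31: raw=0x30005 flags P=1 W=0 U=1 S=0
  ✗ PROTECTION_VIOLATION  [2 reads]
#7 VA=0x1A009A0 (r,user):
  [0] read 0x1E idx=13: raw=0x31007 flags P=1 W=1 U=1 S=0
  [1] read 0x31 idx=0: raw=0x34007 flags P=1 W=1 U=1 S=0
  ⇒ phys 0x349A0  [2 reads]

TLB: [["0x1C04", "0x22"], ["0xC06", "0x29"], ["0x1A00", "0x34"]]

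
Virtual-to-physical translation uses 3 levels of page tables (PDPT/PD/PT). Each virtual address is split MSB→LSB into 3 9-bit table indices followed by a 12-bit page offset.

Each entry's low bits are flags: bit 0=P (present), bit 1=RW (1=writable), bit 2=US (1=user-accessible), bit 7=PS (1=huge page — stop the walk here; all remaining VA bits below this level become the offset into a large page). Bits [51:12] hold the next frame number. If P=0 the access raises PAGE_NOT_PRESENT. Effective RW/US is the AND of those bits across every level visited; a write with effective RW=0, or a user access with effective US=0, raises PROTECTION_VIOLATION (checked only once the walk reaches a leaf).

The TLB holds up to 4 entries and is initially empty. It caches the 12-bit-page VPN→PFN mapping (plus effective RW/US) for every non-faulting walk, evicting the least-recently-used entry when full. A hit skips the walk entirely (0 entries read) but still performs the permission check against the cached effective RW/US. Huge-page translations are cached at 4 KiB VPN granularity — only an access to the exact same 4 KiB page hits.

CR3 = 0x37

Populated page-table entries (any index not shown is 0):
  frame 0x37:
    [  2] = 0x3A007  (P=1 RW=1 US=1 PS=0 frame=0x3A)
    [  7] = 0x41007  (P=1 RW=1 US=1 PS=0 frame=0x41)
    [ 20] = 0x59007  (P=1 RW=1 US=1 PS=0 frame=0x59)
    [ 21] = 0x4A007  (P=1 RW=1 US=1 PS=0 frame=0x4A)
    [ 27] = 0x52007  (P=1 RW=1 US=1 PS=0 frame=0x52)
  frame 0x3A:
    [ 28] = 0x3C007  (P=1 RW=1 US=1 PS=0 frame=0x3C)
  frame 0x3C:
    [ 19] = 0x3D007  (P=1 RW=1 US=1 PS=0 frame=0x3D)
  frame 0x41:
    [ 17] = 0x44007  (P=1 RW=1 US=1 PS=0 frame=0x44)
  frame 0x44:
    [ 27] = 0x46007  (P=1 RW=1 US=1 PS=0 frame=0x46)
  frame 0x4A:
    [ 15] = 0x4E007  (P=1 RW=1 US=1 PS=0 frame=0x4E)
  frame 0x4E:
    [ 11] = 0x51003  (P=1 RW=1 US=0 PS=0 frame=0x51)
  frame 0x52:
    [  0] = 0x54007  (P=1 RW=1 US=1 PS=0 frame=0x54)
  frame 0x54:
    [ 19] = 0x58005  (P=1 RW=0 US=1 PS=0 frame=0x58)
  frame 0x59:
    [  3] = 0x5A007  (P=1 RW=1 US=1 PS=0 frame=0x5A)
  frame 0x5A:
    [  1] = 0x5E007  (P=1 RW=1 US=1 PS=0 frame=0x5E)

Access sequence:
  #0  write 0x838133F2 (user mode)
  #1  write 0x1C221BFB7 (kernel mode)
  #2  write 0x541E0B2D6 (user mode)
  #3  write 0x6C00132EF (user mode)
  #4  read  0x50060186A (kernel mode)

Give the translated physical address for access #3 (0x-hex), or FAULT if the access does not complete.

Walk each access:
#0 VA=0x838133F2 (w,user):
  L0: frame=0x37 idx=2 entry=0x3A007 [P=1 RW=1 US=1 PS=0]
  L1: frame=0x3A idx=28 entry=0x3C007 [P=1 RW=1 US=1 PS=0]
  L2: frame=0x3C idx=19 entry=0x3D007 [P=1 RW=1 US=1 PS=0]
  ✓ 0x3D3F2  — 3 lookups
#1 VA=0x1C221BFB7 (w,kernel):
  L0: frame=0x37 idx=7 entry=0x41007 [P=1 RW=1 US=1 PS=0]
  L1: frame=0x41 idx=17 entry=0x44007 [P=1 RW=1 US=1 PS=0]
  L2: frame=0x44 idx=27 entry=0x46007 [P=1 RW=1 US=1 PS=0]
  ✓ 0x46FB7  — 3 lookups
#2 VA=0x541E0B2D6 (w,user):
  L0: frame=0x37 idx=21 entry=0x4A007 [P=1 RW=1 US=1 PS=0]
  L1: frame=0x4A idx=15 entry=0x4E007 [P=1 RW=1 US=1 PS=0]
  L2: frame=0x4E idx=11 entry=0x51003 [P=1 RW=1 US=0 PS=0]
  ✗ PROTECTION_VIOLATION  [3 reads]
#3 VA=0x6C00132EF (w,user):
  L0: frame=0x37 idx=27 entry=0x52007 [P=1 RW=1 US=1 PS=0]
  L1: frame=0x52 idx=0 entry=0x54007 [P=1 RW=1 US=1 PS=0]
  L2: frame=0x54 idx=19 entry=0x58005 [P=1 RW=0 US=1 PS=0]
  ✗ PROTECTION_VIOLATION  [3 reads]
#4 VA=0x50060186A (r,kernel):
  L0: frame=0x37 idx=20 entry=0x59007 [P=1 RW=1 US=1 PS=0]
  L1: frame=0x59 idx=3 entry=0x5A007 [P=1 RW=1 US=1 PS=0]
  L2: frame=0x5A idx=1 entry=0x5E007 [P=1 RW=1 US=1 PS=0]
  ✓ 0x5E86A  — 3 lookups

Access #3 PA: FAULT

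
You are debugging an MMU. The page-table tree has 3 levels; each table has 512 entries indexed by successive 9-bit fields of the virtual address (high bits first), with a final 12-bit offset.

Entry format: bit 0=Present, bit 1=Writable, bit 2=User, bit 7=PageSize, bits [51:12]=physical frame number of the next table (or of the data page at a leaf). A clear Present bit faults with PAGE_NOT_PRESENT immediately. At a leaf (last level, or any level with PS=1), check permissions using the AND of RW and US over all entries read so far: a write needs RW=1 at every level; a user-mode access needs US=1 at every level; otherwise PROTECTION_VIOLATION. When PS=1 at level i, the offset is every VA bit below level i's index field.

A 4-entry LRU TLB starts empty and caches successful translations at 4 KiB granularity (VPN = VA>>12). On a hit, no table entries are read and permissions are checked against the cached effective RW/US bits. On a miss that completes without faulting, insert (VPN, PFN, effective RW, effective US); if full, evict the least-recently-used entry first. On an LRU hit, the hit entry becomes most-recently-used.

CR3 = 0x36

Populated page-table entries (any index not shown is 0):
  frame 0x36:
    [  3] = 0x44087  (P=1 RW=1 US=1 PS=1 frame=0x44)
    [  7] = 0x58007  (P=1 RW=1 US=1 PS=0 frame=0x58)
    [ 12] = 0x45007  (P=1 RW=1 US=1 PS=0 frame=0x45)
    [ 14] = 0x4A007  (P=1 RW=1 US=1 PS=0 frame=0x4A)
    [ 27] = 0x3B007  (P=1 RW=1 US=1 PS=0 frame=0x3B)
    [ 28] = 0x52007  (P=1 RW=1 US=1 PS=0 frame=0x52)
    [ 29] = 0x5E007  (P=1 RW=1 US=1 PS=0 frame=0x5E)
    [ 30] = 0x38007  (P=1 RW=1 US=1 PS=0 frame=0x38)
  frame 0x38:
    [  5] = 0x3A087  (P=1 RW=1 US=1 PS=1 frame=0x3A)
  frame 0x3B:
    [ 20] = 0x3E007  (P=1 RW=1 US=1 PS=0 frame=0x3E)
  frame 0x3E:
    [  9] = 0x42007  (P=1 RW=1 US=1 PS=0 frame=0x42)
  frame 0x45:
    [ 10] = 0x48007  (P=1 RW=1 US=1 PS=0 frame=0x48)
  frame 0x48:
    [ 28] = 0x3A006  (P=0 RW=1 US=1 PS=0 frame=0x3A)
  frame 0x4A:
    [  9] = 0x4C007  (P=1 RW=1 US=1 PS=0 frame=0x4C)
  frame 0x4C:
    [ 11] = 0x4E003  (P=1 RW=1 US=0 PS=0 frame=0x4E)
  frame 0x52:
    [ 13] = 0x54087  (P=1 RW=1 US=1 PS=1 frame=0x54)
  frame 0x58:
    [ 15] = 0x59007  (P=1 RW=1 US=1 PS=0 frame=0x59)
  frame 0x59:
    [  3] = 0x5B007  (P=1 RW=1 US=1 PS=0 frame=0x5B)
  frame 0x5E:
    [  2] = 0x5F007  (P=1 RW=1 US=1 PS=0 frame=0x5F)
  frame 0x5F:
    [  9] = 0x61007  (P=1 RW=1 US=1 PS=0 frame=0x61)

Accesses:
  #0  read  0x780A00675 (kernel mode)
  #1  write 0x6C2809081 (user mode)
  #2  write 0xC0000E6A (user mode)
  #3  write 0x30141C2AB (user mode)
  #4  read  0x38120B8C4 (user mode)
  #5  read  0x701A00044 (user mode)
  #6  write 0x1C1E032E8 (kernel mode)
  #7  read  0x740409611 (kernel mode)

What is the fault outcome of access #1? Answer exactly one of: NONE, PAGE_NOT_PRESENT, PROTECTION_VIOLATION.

Walk each access:
#0 VA=0x780A00675 (r,kernel):
  L0 @0x36[30] → 0x38007  P=1,RW=1,US=1,PS=0
  L1 @0x38[5] → 0x3A087  P=1,RW=1,US=1,PS=1
  ⇒ phys 0x3A675 (huge @L1)  [2 reads]
#1 VA=0x6C2809081 (w,user):
  L0 @0x36[27] → 0x3B007  P=1,RW=1,US=1,PS=0
  L1 @0x3B[20] → 0x3E007  P=1,RW=1,US=1,PS=0
  L2 @0x3E[9] → 0x42007  P=1,RW=1,US=1,PS=0
  ⇒ phys 0x42081  [3 reads]
#2 VA=0xC0000E6A (w,user):
  L0 @0x36[3] → 0x44087  P=1,RW=1,US=1,PS=1
  ⇒ phys 0x44E6A (huge @L0)  [1 reads]
#3 VA=0x30141C2AB (w,user):
  L0 @0x36[12] → 0x45007  P=1,RW=1,US=1,PS=0
  L1 @0x45[10] → 0x48007  P=1,RW=1,US=1,PS=0
  L2 @0x48[28] → 0x3A006  P=0,RW=1,US=1,PS=0
  → PAGE_NOT_PRESENT  (3 entries read)
#4 VA=0x38120B8C4 (r,user):
  L0 @0x36[14] → 0x4A007  P=1,RW=1,US=1,PS=0
  L1 @0x4A[9] → 0x4C007  P=1,RW=1,US=1,PS=0
  L2 @0x4C[11] → 0x4E003  P=1,RW=1,US=0,PS=0
  → PROTECTION_VIOLATION  (3 entries read)
#5 VA=0x701A00044 (r,user):
  L0 @0x36[28] → 0x52007  P=1,RW=1,US=1,PS=0
  L1 @0x52[13] → 0x54087  P=1,RW=1,US=1,PS=1
  ⇒ phys 0x54044 (huge @L1)  [2 reads]
#6 VA=0x1C1E032E8 (w,kernel):
  L0 @0x36[7] → 0x58007  P=1,RW=1,US=1,PS=0
  L1 @0x58[15] → 0x59007  P=1,RW=1,US=1,PS=0
  L2 @0x59[3] → 0x5B007  P=1,RW=1,US=1,PS=0
  ⇒ phys 0x5B2E8  [3 reads]
#7 VA=0x740409611 (r,kernel):
  L0 @0x36[29] → 0x5E007  P=1,RW=1,US=1,PS=0
  L1 @0x5E[2] → 0x5F007  P=1,RW=1,US=1,PS=0
  L2 @0x5F[9] → 0x61007  P=1,RW=1,US=1,PS=0
  ⇒ phys 0x61611  [3 reads]

Access #1 fault: NONE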